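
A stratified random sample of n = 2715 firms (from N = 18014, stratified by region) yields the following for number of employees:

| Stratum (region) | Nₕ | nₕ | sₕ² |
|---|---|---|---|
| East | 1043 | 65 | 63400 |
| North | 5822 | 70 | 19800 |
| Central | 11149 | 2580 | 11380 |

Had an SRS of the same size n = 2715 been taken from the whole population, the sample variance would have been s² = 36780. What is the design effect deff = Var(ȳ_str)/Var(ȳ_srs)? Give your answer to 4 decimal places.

Var(ȳ_str) = Σ Wₕ²(1−fₕ)sₕ²/nₕ with Wₕ = Nₕ/18014:
  East: (1043/18014)²·(1−65/1043)·63400/65 = 3.0660466
  North: (5822/18014)²·(1−70/5822)·19800/70 = 29.190257
  Central: (11149/18014)²·(1−2580/11149)·11380/2580 = 1.2985788
  → Var(ȳ_str) = 33.554882.
Var(ȳ_srs) = (1 − 2715/18014)·36780/2715 = 11.505216.
deff = 33.554882 / 11.505216 = 2.9165.

2.9165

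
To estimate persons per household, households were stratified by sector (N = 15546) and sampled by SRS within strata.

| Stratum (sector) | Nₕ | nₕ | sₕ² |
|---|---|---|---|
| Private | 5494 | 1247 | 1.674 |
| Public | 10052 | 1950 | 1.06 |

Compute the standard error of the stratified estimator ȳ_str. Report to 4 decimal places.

0.0177

Var(ȳ_str) = Σₕ Wₕ²(1 − fₕ)sₕ²/nₕ with Wₕ = Nₕ/N, N = 15546.
Private: Wₕ = 0.35340280; term = 0.35340280²·(1 − 0.22697488)·1.674/1247 = 1.2960525 × 10^-4.
Public: Wₕ = 0.64659720; term = 0.64659720²·(1 − 0.19399125)·1.06/1950 = 1.8318025 × 10^-4.
Sum = 3.127855 × 10^-4.
SE = √(3.127855 × 10^-4) = 0.0177.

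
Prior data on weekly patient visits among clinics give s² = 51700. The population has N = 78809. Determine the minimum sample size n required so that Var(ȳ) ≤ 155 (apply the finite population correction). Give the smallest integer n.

Without fpc, n₀ = s²/D = 51700/155 = 333.5484.
With fpc, (1 − n/N)·s²/n ≤ D requires n ≥ n₀/(1 + n₀/N) = 333.5484/(1 + 333.5484/78809) = 332.1427.
Rounding up, n = 333.

333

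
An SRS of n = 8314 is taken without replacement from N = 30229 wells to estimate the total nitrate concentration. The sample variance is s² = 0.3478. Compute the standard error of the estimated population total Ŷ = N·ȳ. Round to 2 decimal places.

166.47

Var(Ŷ) = N²·Var(ȳ) = N²·(1 − n/N)·s²/n.
f = 8314/30229 = 0.27503391; Var(ȳ) = 0.72496609·0.3478/8314 = 3.0327545 × 10^-5.
Var(Ŷ) = 30229² · (3.0327545 × 10^-5) = 27713.081.
SE(Ŷ) = √(27713.081) = 166.47.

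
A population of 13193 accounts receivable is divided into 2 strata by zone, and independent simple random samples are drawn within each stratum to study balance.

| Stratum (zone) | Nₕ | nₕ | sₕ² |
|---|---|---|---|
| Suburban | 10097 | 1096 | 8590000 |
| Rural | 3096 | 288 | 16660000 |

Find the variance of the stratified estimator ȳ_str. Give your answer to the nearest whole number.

6982

Var(ȳ_str) = Σₕ Wₕ²(1 − fₕ)sₕ²/nₕ with Wₕ = Nₕ/N, N = 13193.
Suburban: Wₕ = 0.76533010; term = 0.76533010²·(1 − 0.10854709)·8590000/1096 = 4092.405.
Rural: Wₕ = 0.23466990; term = 0.23466990²·(1 − 0.09302326)·16660000/288 = 2889.3053.
Sum = 6981.7103.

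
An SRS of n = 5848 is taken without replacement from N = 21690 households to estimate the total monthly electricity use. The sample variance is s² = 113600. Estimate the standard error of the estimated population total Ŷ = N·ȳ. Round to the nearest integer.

Var(Ŷ) = N²·Var(ȳ) = N²·(1 − n/N)·s²/n.
f = 5848/21690 = 0.26961734; Var(ȳ) = 0.73038266·113600/5848 = 14.188008.
Var(Ŷ) = 21690² · 14.188008 = 6.6748349 × 10^9.
SE(Ŷ) = √(6.6748349 × 10^9) = 81700.

81700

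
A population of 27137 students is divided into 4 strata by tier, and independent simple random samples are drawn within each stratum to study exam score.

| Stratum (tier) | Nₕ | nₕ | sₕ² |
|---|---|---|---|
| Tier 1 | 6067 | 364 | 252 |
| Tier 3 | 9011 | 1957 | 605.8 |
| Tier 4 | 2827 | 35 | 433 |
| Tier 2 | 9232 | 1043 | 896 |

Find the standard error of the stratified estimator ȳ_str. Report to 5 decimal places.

0.52918

Var(ȳ_str) = Σₕ Wₕ²(1 − fₕ)sₕ²/nₕ with Wₕ = Nₕ/N, N = 27137.
Tier 1: Wₕ = 0.22356930; term = 0.22356930²·(1 − 0.05999670)·252/364 = 0.032527662.
Tier 3: Wₕ = 0.33205586; term = 0.33205586²·(1 − 0.21717900)·605.8/1957 = 0.026719186.
Tier 4: Wₕ = 0.10417511; term = 0.10417511²·(1 − 0.01238062)·433/35 = 0.13259813.
Tier 2: Wₕ = 0.34019973; term = 0.34019973²·(1 − 0.11297660)·896/1043 = 0.088191494.
Sum = 0.28003647.
SE = √(0.28003647) = 0.52918.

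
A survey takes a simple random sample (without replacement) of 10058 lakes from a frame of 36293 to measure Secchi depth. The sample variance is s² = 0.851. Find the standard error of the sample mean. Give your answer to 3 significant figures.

Under SRS without replacement, Var(ȳ) = (1 − f)·s²/n with f = n/N = 10058/36293 = 0.27713333.
Var(ȳ) = (1 − 0.27713333)·0.851/10058 = 0.72286667·8.4609266 × 10^-5 = 6.1161218 × 10^-5.
SE(ȳ) = √(6.1161218 × 10^-5) = 0.00782.

0.00782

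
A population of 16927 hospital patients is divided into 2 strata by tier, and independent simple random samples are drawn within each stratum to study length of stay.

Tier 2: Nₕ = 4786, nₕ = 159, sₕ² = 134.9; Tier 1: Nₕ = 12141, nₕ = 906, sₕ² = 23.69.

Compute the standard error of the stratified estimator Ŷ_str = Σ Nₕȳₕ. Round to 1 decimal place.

4728.1

Var(Ŷ_str) = Σₕ Nₕ²(1 − fₕ)sₕ²/nₕ.
Tier 2: 4786²·(1 − 159/4786)·134.9/159 = 1.878828 × 10^7.
Tier 1: 12141²·(1 − 906/12141)·23.69/906 = 3.5666821 × 10^6.
Sum = 2.2354962 × 10^7.
SE = √(2.2354962 × 10^7) = 4728.1.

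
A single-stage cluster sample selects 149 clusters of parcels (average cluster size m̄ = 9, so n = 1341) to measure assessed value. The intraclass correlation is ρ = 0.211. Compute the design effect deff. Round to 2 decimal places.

deff = 1 + (9 − 1)·0.211 = 1 + 1.688 = 2.688.

2.69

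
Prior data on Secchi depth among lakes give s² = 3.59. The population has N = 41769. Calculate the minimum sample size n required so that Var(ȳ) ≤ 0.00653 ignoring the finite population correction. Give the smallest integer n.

550

Without fpc, n₀ = s²/D = 3.59/0.00653 = 549.7703.
Rounding up, n = 550.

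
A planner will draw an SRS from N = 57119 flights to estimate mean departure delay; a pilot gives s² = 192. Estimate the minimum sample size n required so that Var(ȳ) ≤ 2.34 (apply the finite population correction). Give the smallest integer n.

82

Without fpc, n₀ = s²/D = 192/2.34 = 82.0513.
With fpc, (1 − n/N)·s²/n ≤ D requires n ≥ n₀/(1 + n₀/N) = 82.0513/(1 + 82.0513/57119) = 81.9336.
Rounding up, n = 82.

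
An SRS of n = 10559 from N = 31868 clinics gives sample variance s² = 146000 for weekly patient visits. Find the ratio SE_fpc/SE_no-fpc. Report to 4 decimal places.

0.8177

f = n/N = 10559/31868 = 0.33133551.
SE_no-fpc = √(s²/n) = 3.7184764; SE_fpc = √((1−f)s²/n) = 3.0406691.
Ratio = √(1−f) = 0.81771908.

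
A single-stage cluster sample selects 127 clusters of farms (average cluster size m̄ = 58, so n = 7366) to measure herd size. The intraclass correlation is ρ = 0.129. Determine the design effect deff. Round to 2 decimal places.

deff = 1 + (58 − 1)·0.129 = 1 + 7.353 = 8.353.

8.35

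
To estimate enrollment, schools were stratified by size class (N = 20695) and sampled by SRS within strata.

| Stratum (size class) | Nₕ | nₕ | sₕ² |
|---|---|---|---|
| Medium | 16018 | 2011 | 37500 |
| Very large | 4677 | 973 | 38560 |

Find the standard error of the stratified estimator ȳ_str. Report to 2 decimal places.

3.37

Var(ȳ_str) = Σₕ Wₕ²(1 − fₕ)sₕ²/nₕ with Wₕ = Nₕ/N, N = 20695.
Medium: Wₕ = 0.77400338; term = 0.77400338²·(1 − 0.12554626)·37500/2011 = 9.768812.
Very large: Wₕ = 0.22599662; term = 0.22599662²·(1 − 0.20803934)·38560/973 = 1.6029932.
Sum = 11.371805.
SE = √(11.371805) = 3.37.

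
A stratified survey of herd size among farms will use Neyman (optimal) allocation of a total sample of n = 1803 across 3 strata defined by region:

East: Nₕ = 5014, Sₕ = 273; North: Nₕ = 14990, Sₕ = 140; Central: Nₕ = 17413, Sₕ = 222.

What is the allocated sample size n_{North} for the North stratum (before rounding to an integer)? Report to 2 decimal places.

515.99

Neyman allocation: nₕ = n·NₕSₕ / Σⱼ NⱼSⱼ.
Σ NⱼSⱼ = 5014·273 + 14990·140 + 17413·222 = 7.333108 × 10^6.
n_{North} = 1803·14990·140 / (7.333108 × 10^6) = 515.99.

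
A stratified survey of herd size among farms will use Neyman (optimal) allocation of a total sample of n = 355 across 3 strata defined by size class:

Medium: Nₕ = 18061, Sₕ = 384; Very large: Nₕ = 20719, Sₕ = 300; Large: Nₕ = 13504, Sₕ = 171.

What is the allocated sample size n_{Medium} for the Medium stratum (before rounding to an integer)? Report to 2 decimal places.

159.25

Neyman allocation: nₕ = n·NₕSₕ / Σⱼ NⱼSⱼ.
Σ NⱼSⱼ = 18061·384 + 20719·300 + 13504·171 = 1.5460308 × 10^7.
n_{Medium} = 355·18061·384 / (1.5460308 × 10^7) = 159.25.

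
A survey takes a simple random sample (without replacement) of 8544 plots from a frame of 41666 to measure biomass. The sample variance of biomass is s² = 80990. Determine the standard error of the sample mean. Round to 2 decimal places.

Under SRS without replacement, Var(ȳ) = (1 − f)·s²/n with f = n/N = 8544/41666 = 0.20505928.
Var(ȳ) = (1 − 0.20505928)·80990/8544 = 0.79494072·9.4791667 = 7.5353756.
SE(ȳ) = √(7.5353756) = 2.75.

2.75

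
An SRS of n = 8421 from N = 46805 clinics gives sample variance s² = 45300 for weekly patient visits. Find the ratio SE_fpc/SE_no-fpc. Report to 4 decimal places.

f = n/N = 8421/46805 = 0.17991668.
SE_no-fpc = √(s²/n) = 2.3193552; SE_fpc = √((1−f)s²/n) = 2.1003722.
Ratio = √(1−f) = 0.90558452.

0.9056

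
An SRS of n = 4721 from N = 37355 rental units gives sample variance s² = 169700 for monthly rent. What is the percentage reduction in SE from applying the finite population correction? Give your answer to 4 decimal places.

f = n/N = 4721/37355 = 0.12638201.
SE_no-fpc = √(s²/n) = 5.9954795; SE_fpc = √((1−f)s²/n) = 5.6038268.
Ratio = √(1−f) = 0.93467534. Reduction = 100·(1 − 0.93467534) = 6.5325%.

6.5325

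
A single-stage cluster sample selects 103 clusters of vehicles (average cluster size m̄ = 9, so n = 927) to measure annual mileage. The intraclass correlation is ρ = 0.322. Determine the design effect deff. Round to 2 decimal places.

deff = 1 + (9 − 1)·0.322 = 1 + 2.576 = 3.576.

3.58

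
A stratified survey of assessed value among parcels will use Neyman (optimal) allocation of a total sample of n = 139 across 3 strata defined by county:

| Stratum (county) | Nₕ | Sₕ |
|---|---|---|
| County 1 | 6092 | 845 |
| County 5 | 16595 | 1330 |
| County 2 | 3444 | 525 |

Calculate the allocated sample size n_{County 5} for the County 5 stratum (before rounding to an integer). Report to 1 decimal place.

Neyman allocation: nₕ = n·NₕSₕ / Σⱼ NⱼSⱼ.
Σ NⱼSⱼ = 6092·845 + 16595·1330 + 3444·525 = 2.902719 × 10^7.
n_{County 5} = 139·16595·1330 / (2.902719 × 10^7) = 105.7.

105.7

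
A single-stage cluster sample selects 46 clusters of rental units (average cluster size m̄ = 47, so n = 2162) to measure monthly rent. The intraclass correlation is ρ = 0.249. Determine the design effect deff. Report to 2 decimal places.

12.45

deff = 1 + (47 − 1)·0.249 = 1 + 11.454 = 12.454.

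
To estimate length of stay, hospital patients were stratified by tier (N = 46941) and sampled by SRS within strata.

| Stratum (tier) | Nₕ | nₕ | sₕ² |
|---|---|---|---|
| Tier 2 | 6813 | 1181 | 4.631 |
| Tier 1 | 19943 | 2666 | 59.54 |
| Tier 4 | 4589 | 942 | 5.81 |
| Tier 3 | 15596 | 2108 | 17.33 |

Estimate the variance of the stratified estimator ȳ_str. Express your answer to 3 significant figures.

0.00439

Var(ȳ_str) = Σₕ Wₕ²(1 − fₕ)sₕ²/nₕ with Wₕ = Nₕ/N, N = 46941.
Tier 2: Wₕ = 0.14513964; term = 0.14513964²·(1 − 0.17334508)·4.631/1181 = 6.828436 × 10^-5.
Tier 1: Wₕ = 0.42485247; term = 0.42485247²·(1 − 0.13368099)·59.54/2666 = 0.00349223.
Tier 4: Wₕ = 0.09776102; term = 0.09776102²·(1 − 0.20527348)·5.81/942 = 4.6846201 × 10^-5.
Tier 3: Wₕ = 0.33224686; term = 0.33224686²·(1 − 0.13516286)·17.33/2108 = 7.8484531 × 10^-4.
Sum = 0.0043922059.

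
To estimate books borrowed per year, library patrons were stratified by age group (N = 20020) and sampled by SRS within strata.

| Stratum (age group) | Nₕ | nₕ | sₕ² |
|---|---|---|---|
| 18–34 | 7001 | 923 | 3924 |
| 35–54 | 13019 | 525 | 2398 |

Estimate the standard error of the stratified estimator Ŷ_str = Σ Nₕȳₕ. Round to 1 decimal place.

30395.2

Var(Ŷ_str) = Σₕ Nₕ²(1 − fₕ)sₕ²/nₕ.
18–34: 7001²·(1 − 923/7001)·3924/923 = 1.8090396 × 10^8.
35–54: 13019²·(1 − 525/13019)·2398/525 = 7.4296611 × 10^8.
Sum = 9.2387007 × 10^8.
SE = √(9.2387007 × 10^8) = 30395.2.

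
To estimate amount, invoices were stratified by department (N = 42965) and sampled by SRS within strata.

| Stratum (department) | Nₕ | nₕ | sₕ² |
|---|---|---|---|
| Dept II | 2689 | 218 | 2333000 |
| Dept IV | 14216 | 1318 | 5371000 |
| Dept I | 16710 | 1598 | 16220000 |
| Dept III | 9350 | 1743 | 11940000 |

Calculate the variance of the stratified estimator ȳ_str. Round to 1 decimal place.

Var(ȳ_str) = Σₕ Wₕ²(1 − fₕ)sₕ²/nₕ with Wₕ = Nₕ/N, N = 42965.
Dept II: Wₕ = 0.06258583; term = 0.06258583²·(1 − 0.08107103)·2333000/218 = 38.520522.
Dept IV: Wₕ = 0.33087397; term = 0.33087397²·(1 − 0.09271244)·5371000/1318 = 404.77147.
Dept I: Wₕ = 0.38892121; term = 0.38892121²·(1 − 0.09563136)·16220000/1598 = 1388.4903.
Dept III: Wₕ = 0.21761899; term = 0.21761899²·(1 − 0.18641711)·11940000/1743 = 263.93825.
Sum = 2095.7205.

2095.7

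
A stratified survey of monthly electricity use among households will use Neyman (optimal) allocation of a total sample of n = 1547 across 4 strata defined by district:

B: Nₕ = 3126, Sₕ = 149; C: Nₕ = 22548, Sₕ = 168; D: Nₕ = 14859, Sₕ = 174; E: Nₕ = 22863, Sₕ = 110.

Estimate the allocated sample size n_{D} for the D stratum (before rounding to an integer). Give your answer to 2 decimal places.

427.58

Neyman allocation: nₕ = n·NₕSₕ / Σⱼ NⱼSⱼ.
Σ NⱼSⱼ = 3126·149 + 22548·168 + 14859·174 + 22863·110 = 9.354234 × 10^6.
n_{D} = 1547·14859·174 / (9.354234 × 10^6) = 427.58.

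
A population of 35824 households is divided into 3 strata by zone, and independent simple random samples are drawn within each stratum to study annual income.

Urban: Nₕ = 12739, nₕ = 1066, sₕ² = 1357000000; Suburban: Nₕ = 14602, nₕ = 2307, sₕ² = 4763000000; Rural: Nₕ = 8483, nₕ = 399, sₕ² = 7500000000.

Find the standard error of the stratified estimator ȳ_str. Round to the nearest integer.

1200

Var(ȳ_str) = Σₕ Wₕ²(1 − fₕ)sₕ²/nₕ with Wₕ = Nₕ/N, N = 35824.
Urban: Wₕ = 0.35559960; term = 0.35559960²·(1 − 0.08368004)·1357000000/1066 = 147500.1.
Suburban: Wₕ = 0.40760384; term = 0.40760384²·(1 − 0.15799206)·4763000000/2307 = 288818.97.
Rural: Wₕ = 0.23679656; term = 0.23679656²·(1 − 0.04703525)·7500000000/399 = 1.0044215 × 10^6.
Sum = 1.4407406 × 10^6.
SE = √(1.4407406 × 10^6) = 1200.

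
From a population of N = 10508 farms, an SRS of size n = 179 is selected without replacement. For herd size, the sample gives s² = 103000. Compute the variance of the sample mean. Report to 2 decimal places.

Under SRS without replacement, Var(ȳ) = (1 − f)·s²/n with f = n/N = 179/10508 = 0.01703464.
Var(ȳ) = (1 − 0.01703464)·103000/179 = 0.98296536·575.41899 = 565.61694.

565.62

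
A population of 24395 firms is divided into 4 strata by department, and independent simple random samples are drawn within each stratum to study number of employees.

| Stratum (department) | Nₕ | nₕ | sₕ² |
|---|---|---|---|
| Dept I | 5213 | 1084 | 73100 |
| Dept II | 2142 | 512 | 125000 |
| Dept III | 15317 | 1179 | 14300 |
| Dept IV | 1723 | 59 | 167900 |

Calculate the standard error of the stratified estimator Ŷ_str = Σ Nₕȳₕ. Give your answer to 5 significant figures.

Var(Ŷ_str) = Σₕ Nₕ²(1 − fₕ)sₕ²/nₕ.
Dept I: 5213²·(1 − 1084/5213)·73100/1084 = 1.4515122 × 10^9.
Dept II: 2142²·(1 − 512/2142)·125000/512 = 8.5240723 × 10^8.
Dept III: 15317²·(1 − 1179/15317)·14300/1179 = 2.6265394 × 10^9.
Dept IV: 1723²·(1 − 59/1723)·167900/59 = 8.1590066 × 10^9.
Sum = 1.3089465 × 10^10.
SE = √(1.3089465 × 10^10) = 114410.

114410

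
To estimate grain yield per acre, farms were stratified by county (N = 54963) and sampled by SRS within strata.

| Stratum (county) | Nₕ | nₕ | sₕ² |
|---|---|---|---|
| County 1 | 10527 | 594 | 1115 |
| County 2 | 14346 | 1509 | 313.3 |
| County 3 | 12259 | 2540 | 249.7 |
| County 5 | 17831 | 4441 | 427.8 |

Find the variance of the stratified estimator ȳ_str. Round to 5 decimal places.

0.08912

Var(ȳ_str) = Σₕ Wₕ²(1 − fₕ)sₕ²/nₕ with Wₕ = Nₕ/N, N = 54963.
County 1: Wₕ = 0.19152885; term = 0.19152885²·(1 − 0.05642633)·1115/594 = 0.064972955.
County 2: Wₕ = 0.26101195; term = 0.26101195²·(1 − 0.10518611)·313.3/1509 = 0.012656822.
County 3: Wₕ = 0.22304095; term = 0.22304095²·(1 − 0.20719471)·249.7/2540 = 0.0038772213.
County 5: Wₕ = 0.32441825; term = 0.32441825²·(1 − 0.24906062)·427.8/4441 = 0.0076133435.
Sum = 0.089120342.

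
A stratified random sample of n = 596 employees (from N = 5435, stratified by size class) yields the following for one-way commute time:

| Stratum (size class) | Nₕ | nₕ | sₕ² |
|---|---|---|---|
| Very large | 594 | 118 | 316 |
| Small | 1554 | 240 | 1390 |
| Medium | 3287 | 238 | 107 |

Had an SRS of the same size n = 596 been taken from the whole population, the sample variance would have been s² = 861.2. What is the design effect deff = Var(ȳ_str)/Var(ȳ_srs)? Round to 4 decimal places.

Var(ȳ_str) = Σ Wₕ²(1−fₕ)sₕ²/nₕ with Wₕ = Nₕ/5435:
  Very large: (594/5435)²·(1−118/594)·316/118 = 0.025632996
  Small: (1554/5435)²·(1−240/1554)·1390/240 = 0.40036015
  Medium: (3287/5435)²·(1−238/3287)·107/238 = 0.15253337
  → Var(ȳ_str) = 0.57852652.
Var(ȳ_srs) = (1 − 596/5435)·861.2/596 = 1.286512.
deff = 0.57852652 / 1.286512 = 0.4497.

0.4497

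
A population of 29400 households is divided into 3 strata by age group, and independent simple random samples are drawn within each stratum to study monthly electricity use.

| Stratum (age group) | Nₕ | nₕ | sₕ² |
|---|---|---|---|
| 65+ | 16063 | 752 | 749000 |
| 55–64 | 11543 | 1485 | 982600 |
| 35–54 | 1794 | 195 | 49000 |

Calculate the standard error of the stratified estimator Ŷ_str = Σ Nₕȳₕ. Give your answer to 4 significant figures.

Var(Ŷ_str) = Σₕ Nₕ²(1 − fₕ)sₕ²/nₕ.
65+: 16063²·(1 − 752/16063)·749000/752 = 2.4495945 × 10^11.
55–64: 11543²·(1 − 1485/11543)·982600/1485 = 7.682112 × 10^10.
35–54: 1794²·(1 − 195/1794)·49000/195 = 7.208292 × 10^8.
Sum = 3.225014 × 10^11.
SE = √(3.225014 × 10^11) = 567900.

567900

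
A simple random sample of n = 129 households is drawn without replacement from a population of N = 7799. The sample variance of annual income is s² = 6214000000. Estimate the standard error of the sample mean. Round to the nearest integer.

6883

Under SRS without replacement, Var(ȳ) = (1 − f)·s²/n with f = n/N = 129/7799 = 0.01654058.
Var(ȳ) = (1 − 0.01654058)·6214000000/129 = 0.98345942·4.8170543 × 10^7 = 4.7373774 × 10^7.
SE(ȳ) = √(4.7373774 × 10^7) = 6883.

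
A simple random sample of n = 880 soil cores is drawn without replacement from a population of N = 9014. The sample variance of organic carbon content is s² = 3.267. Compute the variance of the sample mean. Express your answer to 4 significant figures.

Under SRS without replacement, Var(ȳ) = (1 − f)·s²/n with f = n/N = 880/9014 = 0.09762592.
Var(ȳ) = (1 − 0.09762592)·3.267/880 = 0.90237408·0.0037125 = 0.0033500638.

0.003350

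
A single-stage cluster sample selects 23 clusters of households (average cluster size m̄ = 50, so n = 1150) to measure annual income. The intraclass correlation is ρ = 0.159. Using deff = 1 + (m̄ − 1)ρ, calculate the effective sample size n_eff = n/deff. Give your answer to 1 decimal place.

deff = 1 + (50 − 1)·0.159 = 1 + 7.791 = 8.791.
n_eff = 1150 / 8.791 = 130.8.

130.8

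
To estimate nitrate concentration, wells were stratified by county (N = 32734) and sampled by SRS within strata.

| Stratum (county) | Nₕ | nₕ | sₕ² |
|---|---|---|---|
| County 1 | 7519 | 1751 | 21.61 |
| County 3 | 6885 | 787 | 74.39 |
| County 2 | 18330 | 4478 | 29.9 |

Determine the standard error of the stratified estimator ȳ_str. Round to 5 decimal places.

0.07606

Var(ȳ_str) = Σₕ Wₕ²(1 − fₕ)sₕ²/nₕ with Wₕ = Nₕ/N, N = 32734.
County 1: Wₕ = 0.22970001; term = 0.22970001²·(1 − 0.23287671)·21.61/1751 = 4.9952336 × 10^-4.
County 3: Wₕ = 0.21033177; term = 0.21033177²·(1 − 0.11430646)·74.39/787 = 0.0037036764.
County 2: Wₕ = 0.55996823; term = 0.55996823²·(1 − 0.24429896)·29.9/4478 = 0.0015822091.
Sum = 0.0057854089.
SE = √(0.0057854089) = 0.07606.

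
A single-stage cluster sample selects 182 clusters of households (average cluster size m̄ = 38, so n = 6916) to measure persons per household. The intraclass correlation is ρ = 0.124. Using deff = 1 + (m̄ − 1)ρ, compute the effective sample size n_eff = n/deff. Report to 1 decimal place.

deff = 1 + (38 − 1)·0.124 = 1 + 4.588 = 5.588.
n_eff = 6916 / 5.588 = 1237.7.

1237.7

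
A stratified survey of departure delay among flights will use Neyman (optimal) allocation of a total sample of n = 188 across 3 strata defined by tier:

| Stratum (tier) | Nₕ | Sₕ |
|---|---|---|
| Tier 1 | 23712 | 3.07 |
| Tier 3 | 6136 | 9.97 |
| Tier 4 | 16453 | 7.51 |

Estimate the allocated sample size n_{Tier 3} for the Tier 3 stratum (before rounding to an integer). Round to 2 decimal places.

Neyman allocation: nₕ = n·NₕSₕ / Σⱼ NⱼSⱼ.
Σ NⱼSⱼ = 23712·3.07 + 6136·9.97 + 16453·7.51 = 257533.79.
n_{Tier 3} = 188·6136·9.97 / 257533.79 = 44.66.

44.66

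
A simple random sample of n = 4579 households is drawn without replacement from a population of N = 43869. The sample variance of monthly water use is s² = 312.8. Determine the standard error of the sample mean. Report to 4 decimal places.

Under SRS without replacement, Var(ȳ) = (1 − f)·s²/n with f = n/N = 4579/43869 = 0.10437895.
Var(ȳ) = (1 − 0.10437895)·312.8/4579 = 0.89562105·0.068311858 = 0.061181539.
SE(ȳ) = √(0.061181539) = 0.2473.

0.2473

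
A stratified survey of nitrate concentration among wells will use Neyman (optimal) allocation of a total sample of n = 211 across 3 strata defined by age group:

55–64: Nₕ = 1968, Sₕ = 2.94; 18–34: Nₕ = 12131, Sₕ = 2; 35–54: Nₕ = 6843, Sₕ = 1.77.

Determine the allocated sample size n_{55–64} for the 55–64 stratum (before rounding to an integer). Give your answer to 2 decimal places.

Neyman allocation: nₕ = n·NₕSₕ / Σⱼ NⱼSⱼ.
Σ NⱼSⱼ = 1968·2.94 + 12131·2 + 6843·1.77 = 42160.03.
n_{55–64} = 211·1968·2.94 / 42160.03 = 28.96.

28.96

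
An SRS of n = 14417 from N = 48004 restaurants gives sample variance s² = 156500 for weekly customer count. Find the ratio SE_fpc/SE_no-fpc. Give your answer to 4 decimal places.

f = n/N = 14417/48004 = 0.30032914.
SE_no-fpc = √(s²/n) = 3.2947292; SE_fpc = √((1−f)s²/n) = 2.7559201.
Ratio = √(1−f) = 0.83646331.

0.8365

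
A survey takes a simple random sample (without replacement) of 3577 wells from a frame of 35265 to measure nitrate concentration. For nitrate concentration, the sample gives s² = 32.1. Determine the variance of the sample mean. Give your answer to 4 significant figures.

Under SRS without replacement, Var(ȳ) = (1 − f)·s²/n with f = n/N = 3577/35265 = 0.10143201.
Var(ȳ) = (1 − 0.10143201)·32.1/3577 = 0.89856799·0.0089740006 = 0.0080637496.

0.008064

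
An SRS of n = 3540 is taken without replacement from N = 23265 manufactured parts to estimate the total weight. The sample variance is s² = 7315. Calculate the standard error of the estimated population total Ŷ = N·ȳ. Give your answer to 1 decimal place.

Var(Ŷ) = N²·Var(ȳ) = N²·(1 − n/N)·s²/n.
f = 3540/23265 = 0.15215990; Var(ȳ) = 0.84784010·7315/3540 = 1.7519634.
Var(Ŷ) = 23265² · 1.7519634 = 9.482681 × 10^8.
SE(Ŷ) = √(9.482681 × 10^8) = 30794.0.

30794.0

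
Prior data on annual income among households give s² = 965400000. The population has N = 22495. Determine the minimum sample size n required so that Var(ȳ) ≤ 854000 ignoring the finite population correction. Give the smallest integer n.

1131

Without fpc, n₀ = s²/D = 965400000/854000 = 1130.4450.
Rounding up, n = 1131.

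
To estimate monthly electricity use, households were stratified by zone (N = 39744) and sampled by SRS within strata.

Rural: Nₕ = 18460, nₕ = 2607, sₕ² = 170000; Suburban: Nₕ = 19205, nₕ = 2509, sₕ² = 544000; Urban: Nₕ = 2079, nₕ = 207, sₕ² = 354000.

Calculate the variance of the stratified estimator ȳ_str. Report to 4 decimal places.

60.3078

Var(ȳ_str) = Σₕ Wₕ²(1 − fₕ)sₕ²/nₕ with Wₕ = Nₕ/N, N = 39744.
Rural: Wₕ = 0.46447262; term = 0.46447262²·(1 − 0.14122427)·170000/2607 = 12.081139.
Suburban: Wₕ = 0.48321759; term = 0.48321759²·(1 − 0.13064306)·544000/2509 = 44.013088.
Urban: Wₕ = 0.05230978; term = 0.05230978²·(1 − 0.09956710)·354000/207 = 4.2135689.
Sum = 60.307796.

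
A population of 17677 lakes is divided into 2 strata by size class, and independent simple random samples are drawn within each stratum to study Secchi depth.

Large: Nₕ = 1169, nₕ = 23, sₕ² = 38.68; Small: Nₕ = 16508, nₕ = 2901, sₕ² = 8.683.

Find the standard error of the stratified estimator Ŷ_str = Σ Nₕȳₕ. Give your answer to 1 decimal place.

Var(Ŷ_str) = Σₕ Nₕ²(1 − fₕ)sₕ²/nₕ.
Large: 1169²·(1 − 23/1169)·38.68/23 = 2.2529822 × 10^6.
Small: 16508²·(1 − 2901/16508)·8.683/2901 = 672324.47.
Sum = 2.9253067 × 10^6.
SE = √(2.9253067 × 10^6) = 1710.4.

1710.4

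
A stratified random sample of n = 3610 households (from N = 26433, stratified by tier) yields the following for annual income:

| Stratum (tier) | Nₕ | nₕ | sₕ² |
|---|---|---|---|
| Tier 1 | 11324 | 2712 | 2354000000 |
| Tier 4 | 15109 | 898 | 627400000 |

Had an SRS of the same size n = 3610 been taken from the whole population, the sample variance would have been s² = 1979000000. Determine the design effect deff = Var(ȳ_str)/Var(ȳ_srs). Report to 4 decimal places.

0.7096

Var(ȳ_str) = Σ Wₕ²(1−fₕ)sₕ²/nₕ with Wₕ = Nₕ/26433:
  Tier 1: (11324/26433)²·(1−2712/11324)·2354000000/2712 = 121151.21
  Tier 4: (15109/26433)²·(1−898/15109)·627400000/898 = 214701.77
  → Var(ȳ_str) = 335852.98.
Var(ȳ_srs) = (1 − 3610/26433)·1979000000/3610 = 473330.91.
deff = 335852.98 / 473330.91 = 0.7096.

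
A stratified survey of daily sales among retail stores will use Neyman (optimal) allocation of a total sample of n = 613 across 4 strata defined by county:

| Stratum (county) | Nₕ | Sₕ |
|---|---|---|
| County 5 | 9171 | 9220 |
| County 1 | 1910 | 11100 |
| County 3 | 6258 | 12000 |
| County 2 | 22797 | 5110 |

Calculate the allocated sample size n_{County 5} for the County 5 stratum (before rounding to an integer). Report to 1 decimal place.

174.3

Neyman allocation: nₕ = n·NₕSₕ / Σⱼ NⱼSⱼ.
Σ NⱼSⱼ = 9171·9220 + 1910·11100 + 6258·12000 + 22797·5110 = 2.9734629 × 10^8.
n_{County 5} = 613·9171·9220 / (2.9734629 × 10^8) = 174.3.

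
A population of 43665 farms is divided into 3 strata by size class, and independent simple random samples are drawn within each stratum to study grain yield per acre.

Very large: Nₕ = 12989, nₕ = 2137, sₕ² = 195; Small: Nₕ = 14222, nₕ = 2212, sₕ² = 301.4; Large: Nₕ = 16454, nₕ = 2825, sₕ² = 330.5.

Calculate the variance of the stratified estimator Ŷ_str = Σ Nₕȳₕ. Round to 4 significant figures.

6.237 × 10^7

Var(Ŷ_str) = Σₕ Nₕ²(1 − fₕ)sₕ²/nₕ.
Very large: 12989²·(1 − 2137/12989)·195/2137 = 1.286221 × 10^7.
Small: 14222²·(1 − 2212/14222)·301.4/2212 = 2.3273506 × 10^7.
Large: 16454²·(1 − 2825/16454)·330.5/2825 = 2.6235449 × 10^7.
Sum = 6.2371165 × 10^7.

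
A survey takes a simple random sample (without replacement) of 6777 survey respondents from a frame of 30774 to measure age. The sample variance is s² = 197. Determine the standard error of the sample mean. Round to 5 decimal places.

Under SRS without replacement, Var(ȳ) = (1 − f)·s²/n with f = n/N = 6777/30774 = 0.22021837.
Var(ȳ) = (1 − 0.22021837)·197/6777 = 0.77978163·0.02906891 = 0.022667402.
SE(ȳ) = √(0.022667402) = 0.15056.

0.15056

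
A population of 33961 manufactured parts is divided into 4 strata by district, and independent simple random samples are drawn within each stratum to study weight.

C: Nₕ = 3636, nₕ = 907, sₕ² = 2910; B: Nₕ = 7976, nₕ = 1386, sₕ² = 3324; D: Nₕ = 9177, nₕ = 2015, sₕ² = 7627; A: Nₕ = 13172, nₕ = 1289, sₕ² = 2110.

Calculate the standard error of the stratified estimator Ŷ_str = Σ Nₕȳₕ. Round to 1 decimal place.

25746.6

Var(Ŷ_str) = Σₕ Nₕ²(1 − fₕ)sₕ²/nₕ.
C: 3636²·(1 − 907/3636)·2910/907 = 3.1835605 × 10^7.
B: 7976²·(1 − 1386/7976)·3324/1386 = 1.260574 × 10^8.
D: 9177²·(1 − 2015/9177)·7627/2015 = 2.4877902 × 10^8.
A: 13172²·(1 − 1289/13172)·2110/1289 = 2.5621666 × 10^8.
Sum = 6.6288869 × 10^8.
SE = √(6.6288869 × 10^8) = 25746.6.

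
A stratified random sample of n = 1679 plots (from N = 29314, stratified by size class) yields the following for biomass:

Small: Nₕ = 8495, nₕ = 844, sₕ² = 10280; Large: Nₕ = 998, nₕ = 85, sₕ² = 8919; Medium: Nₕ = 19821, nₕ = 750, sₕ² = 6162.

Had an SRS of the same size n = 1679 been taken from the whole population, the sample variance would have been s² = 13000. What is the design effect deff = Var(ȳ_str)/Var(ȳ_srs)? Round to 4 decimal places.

0.6366

Var(ȳ_str) = Σ Wₕ²(1−fₕ)sₕ²/nₕ with Wₕ = Nₕ/29314:
  Small: (8495/29314)²·(1−844/8495)·10280/844 = 0.92125973
  Large: (998/29314)²·(1−85/998)·8919/85 = 0.11126239
  Medium: (19821/29314)²·(1−750/19821)·6162/750 = 3.6141759
  → Var(ȳ_str) = 4.646698.
Var(ȳ_srs) = (1 − 1679/29314)·13000/1679 = 7.2992299.
deff = 4.646698 / 7.2992299 = 0.6366.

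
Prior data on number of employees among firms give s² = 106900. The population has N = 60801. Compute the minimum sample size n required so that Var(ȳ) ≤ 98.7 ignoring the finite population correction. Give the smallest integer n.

1084

Without fpc, n₀ = s²/D = 106900/98.7 = 1083.0800.
Rounding up, n = 1084.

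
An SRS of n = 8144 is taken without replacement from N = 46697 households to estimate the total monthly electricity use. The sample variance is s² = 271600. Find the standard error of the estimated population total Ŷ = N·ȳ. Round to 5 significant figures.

245030

Var(Ŷ) = N²·Var(ȳ) = N²·(1 − n/N)·s²/n.
f = 8144/46697 = 0.17440093; Var(ȳ) = 0.82559907·271600/8144 = 27.533486.
Var(Ŷ) = 46697² · 27.533486 = 6.003979 × 10^10.
SE(Ŷ) = √(6.003979 × 10^10) = 245030.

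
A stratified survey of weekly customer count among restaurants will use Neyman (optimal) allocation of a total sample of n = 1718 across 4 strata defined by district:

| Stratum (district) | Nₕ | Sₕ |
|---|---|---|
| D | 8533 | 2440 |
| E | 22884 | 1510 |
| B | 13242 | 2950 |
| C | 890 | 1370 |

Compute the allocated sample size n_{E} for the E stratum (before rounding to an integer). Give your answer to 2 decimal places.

Neyman allocation: nₕ = n·NₕSₕ / Σⱼ NⱼSⱼ.
Σ NⱼSⱼ = 8533·2440 + 22884·1510 + 13242·2950 + 890·1370 = 9.565856 × 10^7.
n_{E} = 1718·22884·1510 / (9.565856 × 10^7) = 620.59.

620.59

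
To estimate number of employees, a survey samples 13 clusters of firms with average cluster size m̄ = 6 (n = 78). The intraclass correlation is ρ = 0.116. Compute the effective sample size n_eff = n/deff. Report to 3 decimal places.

deff = 1 + (6 − 1)·0.116 = 1 + 0.58 = 1.58.
n_eff = 78 / 1.58 = 49.367.

49.367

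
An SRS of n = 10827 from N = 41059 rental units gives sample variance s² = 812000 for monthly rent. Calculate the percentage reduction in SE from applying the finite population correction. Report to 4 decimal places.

f = n/N = 10827/41059 = 0.26369371.
SE_no-fpc = √(s²/n) = 8.6601207; SE_fpc = √((1−f)s²/n) = 7.4311016.
Ratio = √(1−f) = 0.85808292. Reduction = 100·(1 − 0.85808292) = 14.1917%.

14.1917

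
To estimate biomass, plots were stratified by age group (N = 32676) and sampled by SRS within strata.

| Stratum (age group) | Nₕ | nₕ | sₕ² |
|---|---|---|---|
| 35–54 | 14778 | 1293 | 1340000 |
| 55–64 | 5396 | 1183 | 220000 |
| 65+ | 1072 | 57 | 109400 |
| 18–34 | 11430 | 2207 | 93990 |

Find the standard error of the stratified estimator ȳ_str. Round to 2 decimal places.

14.27

Var(ȳ_str) = Σₕ Wₕ²(1 − fₕ)sₕ²/nₕ with Wₕ = Nₕ/N, N = 32676.
35–54: Wₕ = 0.45225854; term = 0.45225854²·(1 − 0.08749492)·1340000/1293 = 193.42612.
55–64: Wₕ = 0.16513649; term = 0.16513649²·(1 − 0.21923647)·220000/1183 = 3.9595293.
65+: Wₕ = 0.03280695; term = 0.03280695²·(1 − 0.05317164)·109400/57 = 1.9558949.
18–34: Wₕ = 0.34979802; term = 0.34979802²·(1 − 0.19308836)·93990/2207 = 4.2047481.
Sum = 203.54629.
SE = √(203.54629) = 14.27.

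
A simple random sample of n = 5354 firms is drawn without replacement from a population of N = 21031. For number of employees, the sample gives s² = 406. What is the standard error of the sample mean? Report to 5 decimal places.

Under SRS without replacement, Var(ȳ) = (1 − f)·s²/n with f = n/N = 5354/21031 = 0.25457658.
Var(ȳ) = (1 − 0.25457658)·406/5354 = 0.74542342·0.075831154 = 0.056526319.
SE(ȳ) = √(0.056526319) = 0.23775.

0.23775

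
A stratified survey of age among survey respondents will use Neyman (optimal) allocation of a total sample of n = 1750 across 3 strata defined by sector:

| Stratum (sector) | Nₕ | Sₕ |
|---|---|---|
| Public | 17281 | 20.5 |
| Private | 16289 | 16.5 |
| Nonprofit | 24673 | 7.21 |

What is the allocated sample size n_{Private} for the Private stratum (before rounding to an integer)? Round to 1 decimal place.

Neyman allocation: nₕ = n·NₕSₕ / Σⱼ NⱼSⱼ.
Σ NⱼSⱼ = 17281·20.5 + 16289·16.5 + 24673·7.21 = 800921.33.
n_{Private} = 1750·16289·16.5 / 800921.33 = 587.3.

587.3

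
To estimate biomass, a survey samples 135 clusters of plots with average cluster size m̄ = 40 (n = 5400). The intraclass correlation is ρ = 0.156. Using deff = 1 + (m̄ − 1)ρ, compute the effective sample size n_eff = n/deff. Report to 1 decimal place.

deff = 1 + (40 − 1)·0.156 = 1 + 6.084 = 7.084.
n_eff = 5400 / 7.084 = 762.3.

762.3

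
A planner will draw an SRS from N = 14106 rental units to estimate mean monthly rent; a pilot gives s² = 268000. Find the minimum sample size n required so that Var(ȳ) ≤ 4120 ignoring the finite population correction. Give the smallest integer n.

66

Without fpc, n₀ = s²/D = 268000/4120 = 65.0485.
Rounding up, n = 66.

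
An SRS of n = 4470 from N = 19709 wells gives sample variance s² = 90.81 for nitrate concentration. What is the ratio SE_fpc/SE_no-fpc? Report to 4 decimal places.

0.8793

f = n/N = 4470/19709 = 0.22679994.
SE_no-fpc = √(s²/n) = 0.14253223; SE_fpc = √((1−f)s²/n) = 0.12533115.
Ratio = √(1−f) = 0.87931795.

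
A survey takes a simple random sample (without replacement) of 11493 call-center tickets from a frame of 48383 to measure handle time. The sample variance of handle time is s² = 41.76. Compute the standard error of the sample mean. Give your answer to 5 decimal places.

Under SRS without replacement, Var(ȳ) = (1 − f)·s²/n with f = n/N = 11493/48383 = 0.23754211.
Var(ȳ) = (1 − 0.23754211)·41.76/11493 = 0.76245789·0.0036335161 = 0.002770403.
SE(ȳ) = √(0.002770403) = 0.05263.

0.05263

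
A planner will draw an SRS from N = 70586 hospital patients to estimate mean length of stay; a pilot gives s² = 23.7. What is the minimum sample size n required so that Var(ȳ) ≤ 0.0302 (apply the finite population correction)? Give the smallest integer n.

Without fpc, n₀ = s²/D = 23.7/0.0302 = 784.7682.
With fpc, (1 − n/N)·s²/n ≤ D requires n ≥ n₀/(1 + n₀/N) = 784.7682/(1 + 784.7682/70586) = 776.1392.
Rounding up, n = 777.

777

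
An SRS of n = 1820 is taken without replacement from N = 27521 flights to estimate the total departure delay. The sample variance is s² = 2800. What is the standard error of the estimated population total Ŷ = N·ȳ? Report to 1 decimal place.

32987.6

Var(Ŷ) = N²·Var(ȳ) = N²·(1 − n/N)·s²/n.
f = 1820/27521 = 0.06613132; Var(ȳ) = 0.93386868·2800/1820 = 1.436721.
Var(Ŷ) = 27521² · 1.436721 = 1.0881803 × 10^9.
SE(Ŷ) = √(1.0881803 × 10^9) = 32987.6.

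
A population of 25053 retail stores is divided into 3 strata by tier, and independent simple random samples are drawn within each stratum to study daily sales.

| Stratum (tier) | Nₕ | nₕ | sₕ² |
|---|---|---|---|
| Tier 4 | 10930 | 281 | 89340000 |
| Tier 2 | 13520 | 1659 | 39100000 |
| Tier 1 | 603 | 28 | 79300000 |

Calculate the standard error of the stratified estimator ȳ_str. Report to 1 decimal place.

258.0

Var(ȳ_str) = Σₕ Wₕ²(1 − fₕ)sₕ²/nₕ with Wₕ = Nₕ/N, N = 25053.
Tier 4: Wₕ = 0.43627510; term = 0.43627510²·(1 − 0.02570906)·89340000/281 = 58958.869.
Tier 2: Wₕ = 0.53965593; term = 0.53965593²·(1 − 0.12270710)·39100000/1659 = 6021.5583.
Tier 1: Wₕ = 0.02406897; term = 0.02406897²·(1 − 0.04643449)·79300000/28 = 1564.519.
Sum = 66544.946.
SE = √(66544.946) = 258.0.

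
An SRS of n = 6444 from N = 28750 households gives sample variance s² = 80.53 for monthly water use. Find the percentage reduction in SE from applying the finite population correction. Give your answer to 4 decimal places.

f = n/N = 6444/28750 = 0.22413913.
SE_no-fpc = √(s²/n) = 0.11178952; SE_fpc = √((1−f)s²/n) = 0.098467522.
Ratio = √(1−f) = 0.88082965. Reduction = 100·(1 − 0.88082965) = 11.9170%.

11.9170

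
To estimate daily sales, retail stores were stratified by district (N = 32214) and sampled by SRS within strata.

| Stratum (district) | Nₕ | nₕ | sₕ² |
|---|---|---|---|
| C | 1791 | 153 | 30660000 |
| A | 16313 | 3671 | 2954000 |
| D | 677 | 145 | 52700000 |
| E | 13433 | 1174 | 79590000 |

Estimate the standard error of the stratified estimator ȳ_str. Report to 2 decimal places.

Var(ȳ_str) = Σₕ Wₕ²(1 − fₕ)sₕ²/nₕ with Wₕ = Nₕ/N, N = 32214.
C: Wₕ = 0.05559695; term = 0.05559695²·(1 − 0.08542714)·30660000/153 = 566.50128.
A: Wₕ = 0.50639474; term = 0.50639474²·(1 − 0.22503525)·2954000/3671 = 159.91398.
D: Wₕ = 0.02101571; term = 0.02101571²·(1 − 0.21418021)·52700000/145 = 126.14023.
E: Wₕ = 0.41699261; term = 0.41699261²·(1 − 0.08739671)·79590000/1174 = 10757.941.
Sum = 11610.496.
SE = √(11610.496) = 107.75.

107.75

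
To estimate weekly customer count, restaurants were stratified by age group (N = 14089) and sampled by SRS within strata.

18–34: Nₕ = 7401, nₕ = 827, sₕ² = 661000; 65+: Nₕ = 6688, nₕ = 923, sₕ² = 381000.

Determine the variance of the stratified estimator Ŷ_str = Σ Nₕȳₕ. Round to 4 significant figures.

Var(Ŷ_str) = Σₕ Nₕ²(1 − fₕ)sₕ²/nₕ.
18–34: 7401²·(1 − 827/7401)·661000/827 = 3.888804 × 10^10.
65+: 6688²·(1 − 923/6688)·381000/923 = 1.5915447 × 10^10.
Sum = 5.4803487 × 10^10.

5.480 × 10^10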